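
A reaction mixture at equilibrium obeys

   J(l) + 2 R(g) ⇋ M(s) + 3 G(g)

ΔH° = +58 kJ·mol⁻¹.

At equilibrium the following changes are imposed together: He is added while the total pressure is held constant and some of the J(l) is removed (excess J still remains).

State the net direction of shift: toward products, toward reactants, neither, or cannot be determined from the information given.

right

Adding inert gas at constant total pressure expands the volume and lowers every reacting partial pressure. With Δn_gas = 3 − 2 = +1, Q moves away from K toward the side with fewer gas moles, so the system shifts toward the side with more gas moles — to the right.
J is a pure liquid; its activity is 1 regardless of amount, so Q is unaffected — no shift from this change.
Only the nonzero effect(s) matter; the net shift is to the right.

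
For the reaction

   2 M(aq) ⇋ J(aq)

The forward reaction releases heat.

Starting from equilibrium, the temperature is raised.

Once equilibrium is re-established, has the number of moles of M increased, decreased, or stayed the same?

The forward reaction is exothermic. Raising T favours the endothermic direction — shift to the left.
The net shift is to the left. M is a reactant, so its amount increases.

increases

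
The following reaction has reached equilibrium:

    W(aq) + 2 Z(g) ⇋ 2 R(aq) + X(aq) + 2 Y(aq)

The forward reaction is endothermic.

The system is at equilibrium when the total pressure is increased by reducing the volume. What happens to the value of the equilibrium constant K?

unchanged

The equilibrium constant depends only on temperature. This perturbation may move the position of equilibrium, but since T is unchanged, K itself is unchanged.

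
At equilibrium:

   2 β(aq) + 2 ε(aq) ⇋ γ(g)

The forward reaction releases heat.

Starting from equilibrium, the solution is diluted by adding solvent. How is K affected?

The equilibrium constant depends only on temperature. This perturbation may move the position of equilibrium, but since T is unchanged, K itself is unchanged.

unchanged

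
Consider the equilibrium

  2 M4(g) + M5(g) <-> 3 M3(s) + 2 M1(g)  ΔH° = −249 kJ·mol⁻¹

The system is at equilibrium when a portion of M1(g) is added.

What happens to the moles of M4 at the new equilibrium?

Adding M1 (g), a product, drives the reaction to the left.
The net shift is to the left. M4 is a reactant, so its amount increases.

increases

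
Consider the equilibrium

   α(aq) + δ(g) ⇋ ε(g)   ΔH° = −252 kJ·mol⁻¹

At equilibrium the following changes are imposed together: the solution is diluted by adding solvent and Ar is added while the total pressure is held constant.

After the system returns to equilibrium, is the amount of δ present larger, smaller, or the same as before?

Dilution lowers every aqueous concentration by the same factor. Δn_aq = 0 − 1 = -1, so the system shifts toward the side with more dissolved moles — to the left.
Adding inert gas at constant total pressure expands the volume, scaling every reacting partial pressure by the same factor. Δn_gas = 1 − 1 = 0, so Q is unchanged — no shift.
The net shift is to the left. δ is a reactant, so its amount increases.

increases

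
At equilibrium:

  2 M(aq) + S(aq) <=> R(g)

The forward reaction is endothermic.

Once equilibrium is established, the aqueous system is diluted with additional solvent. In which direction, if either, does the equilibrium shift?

left

Dilution lowers every aqueous concentration by the same factor. Δn_aq = 0 − 3 = -3, so the system shifts toward the side with more dissolved moles — to the left.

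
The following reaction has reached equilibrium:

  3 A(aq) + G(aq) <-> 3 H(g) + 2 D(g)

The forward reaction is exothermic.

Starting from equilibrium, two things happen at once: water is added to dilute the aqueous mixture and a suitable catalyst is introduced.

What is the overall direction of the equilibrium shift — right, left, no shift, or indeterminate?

left

Dilution lowers every aqueous concentration by the same factor. Δn_aq = 0 − 4 = -4, so the system shifts toward the side with more dissolved moles — to the left.
A catalyst speeds both forward and reverse rates equally; it changes neither Q nor K — no shift from this change.
Only the nonzero effect(s) matter; the net shift is to the left.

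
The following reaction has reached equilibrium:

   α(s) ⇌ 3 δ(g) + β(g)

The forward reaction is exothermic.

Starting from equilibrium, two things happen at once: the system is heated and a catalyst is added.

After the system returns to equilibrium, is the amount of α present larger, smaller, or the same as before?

The forward reaction is exothermic. Raising T favours the endothermic direction — shift to the left.
A catalyst speeds both forward and reverse rates equally; it changes neither Q nor K — no shift from this change.
The net shift is to the left. α is a reactant, so its amount increases.

increases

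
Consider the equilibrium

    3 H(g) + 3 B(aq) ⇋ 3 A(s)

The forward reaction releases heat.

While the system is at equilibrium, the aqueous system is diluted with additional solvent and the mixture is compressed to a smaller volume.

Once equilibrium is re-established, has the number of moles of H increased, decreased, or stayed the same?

cannot be determined

Dilution lowers every aqueous concentration by the same factor. Δn_aq = 0 − 3 = -3, so the system shifts toward the side with more dissolved moles — to the left.
Gas moles: reactants 3, products 0 (Δn_gas = -3). Compression shifts the system toward the side with fewer moles of gas — to the right.
The two effects oppose each other, so the net shift — and hence the change in H — cannot be determined from the given information.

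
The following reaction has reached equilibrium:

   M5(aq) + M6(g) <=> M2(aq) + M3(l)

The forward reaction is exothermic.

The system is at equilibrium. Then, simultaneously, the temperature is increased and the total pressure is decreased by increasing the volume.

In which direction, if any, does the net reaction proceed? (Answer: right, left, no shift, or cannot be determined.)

The forward reaction is exothermic. Raising T favours the endothermic direction — shift to the left.
Gas moles: reactants 1, products 0 (Δn_gas = -1). Expansion shifts the system toward the side with more moles of gas — to the left.
All effects act in the same direction — net shift to the left.

left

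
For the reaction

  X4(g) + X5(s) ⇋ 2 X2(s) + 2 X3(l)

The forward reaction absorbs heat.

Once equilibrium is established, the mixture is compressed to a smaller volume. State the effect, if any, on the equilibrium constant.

unchanged

The equilibrium constant depends only on temperature. This perturbation may move the position of equilibrium, but since T is unchanged, K itself is unchanged.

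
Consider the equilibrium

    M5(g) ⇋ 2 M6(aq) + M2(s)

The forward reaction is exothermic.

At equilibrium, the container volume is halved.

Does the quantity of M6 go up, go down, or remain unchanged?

Gas moles: reactants 1, products 0 (Δn_gas = -1). Compression shifts the system toward the side with fewer moles of gas — to the right.
The net shift is to the right. M6 is a product, so its amount increases.

increases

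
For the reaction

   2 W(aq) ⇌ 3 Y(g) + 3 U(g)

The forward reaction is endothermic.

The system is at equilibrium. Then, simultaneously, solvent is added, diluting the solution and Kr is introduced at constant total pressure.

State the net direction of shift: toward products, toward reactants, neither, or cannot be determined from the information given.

cannot be determined

Dilution lowers every aqueous concentration by the same factor. Δn_aq = 0 − 2 = -2, so the system shifts toward the side with more dissolved moles — to the left.
Adding inert gas at constant total pressure expands the volume and lowers every reacting partial pressure. With Δn_gas = 6 − 0 = +6, Q moves away from K toward the side with fewer gas moles, so the system shifts toward the side with more gas moles — to the right.
The individual effects push in opposite directions; without quantitative information the net direction cannot be determined.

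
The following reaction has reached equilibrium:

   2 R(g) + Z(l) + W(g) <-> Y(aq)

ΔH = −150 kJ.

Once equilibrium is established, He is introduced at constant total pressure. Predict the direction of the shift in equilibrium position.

left

Adding inert gas at constant total pressure expands the volume and lowers every reacting partial pressure. With Δn_gas = 0 − 3 = -3, Q moves away from K toward the side with fewer gas moles, so the system shifts toward the side with more gas moles — to the left.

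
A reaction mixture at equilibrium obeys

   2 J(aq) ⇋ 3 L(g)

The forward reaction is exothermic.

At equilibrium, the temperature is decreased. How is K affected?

increases

K depends on temperature via the van 't Hoff relation. The forward reaction is exothermic, so lowering T increases K.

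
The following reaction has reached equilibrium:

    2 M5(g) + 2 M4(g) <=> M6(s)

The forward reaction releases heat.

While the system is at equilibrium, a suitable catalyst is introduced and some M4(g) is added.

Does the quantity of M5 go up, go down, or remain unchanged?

decreases

A catalyst speeds both forward and reverse rates equally; it changes neither Q nor K — no shift from this change.
Adding M4 (g), a reactant, drives the reaction to the right.
The net shift is to the right. M5 is a reactant, so its amount decreases.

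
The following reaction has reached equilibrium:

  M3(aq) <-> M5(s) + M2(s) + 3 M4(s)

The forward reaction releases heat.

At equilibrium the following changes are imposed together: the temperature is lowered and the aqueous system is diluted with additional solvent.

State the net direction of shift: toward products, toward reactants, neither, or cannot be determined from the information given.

The forward reaction is exothermic. Lowering T favours the exothermic direction — shift to the right.
Dilution lowers every aqueous concentration by the same factor. Δn_aq = 0 − 1 = -1, so the system shifts toward the side with more dissolved moles — to the left.
The individual effects push in opposite directions; without quantitative information the net direction cannot be determined.

cannot be determined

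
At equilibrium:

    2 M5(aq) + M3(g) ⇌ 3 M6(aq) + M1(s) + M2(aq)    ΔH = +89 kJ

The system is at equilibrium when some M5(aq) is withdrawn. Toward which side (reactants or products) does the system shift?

Removing M5 (aq), a reactant, drives the reaction to the left.

left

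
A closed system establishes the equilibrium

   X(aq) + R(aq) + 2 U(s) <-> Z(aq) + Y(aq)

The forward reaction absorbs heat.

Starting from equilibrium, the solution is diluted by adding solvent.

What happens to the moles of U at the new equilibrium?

Dilution scales every aqueous concentration by the same factor. Δn_aq = 2 − 2 = 0, so Q is unchanged — no shift.
No net shift occurs, so the amount of U is unchanged.

unchanged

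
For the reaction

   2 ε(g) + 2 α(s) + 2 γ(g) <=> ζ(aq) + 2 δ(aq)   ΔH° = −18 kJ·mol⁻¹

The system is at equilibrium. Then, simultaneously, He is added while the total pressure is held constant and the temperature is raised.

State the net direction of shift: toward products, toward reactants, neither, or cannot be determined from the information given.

Adding inert gas at constant total pressure expands the volume and lowers every reacting partial pressure. With Δn_gas = 0 − 4 = -4, Q moves away from K toward the side with fewer gas moles, so the system shifts toward the side with more gas moles — to the left.
The forward reaction is exothermic. Raising T favours the endothermic direction — shift to the left.
All effects act in the same direction — net shift to the left.

left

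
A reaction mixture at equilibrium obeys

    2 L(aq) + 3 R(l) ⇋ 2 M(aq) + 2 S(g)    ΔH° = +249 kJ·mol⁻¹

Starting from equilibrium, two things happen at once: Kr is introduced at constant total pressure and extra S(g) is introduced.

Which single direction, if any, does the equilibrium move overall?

cannot be determined

Adding inert gas at constant total pressure expands the volume and lowers every reacting partial pressure. With Δn_gas = 2 − 0 = +2, Q moves away from K toward the side with fewer gas moles, so the system shifts toward the side with more gas moles — to the right.
Adding S (g), a product, drives the reaction to the left.
The individual effects push in opposite directions; without quantitative information the net direction cannot be determined.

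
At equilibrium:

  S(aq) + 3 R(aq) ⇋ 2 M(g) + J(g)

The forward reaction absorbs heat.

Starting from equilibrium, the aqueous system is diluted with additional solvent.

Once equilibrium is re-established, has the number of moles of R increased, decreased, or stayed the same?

Dilution lowers every aqueous concentration by the same factor. Δn_aq = 0 − 4 = -4, so the system shifts toward the side with more dissolved moles — to the left.
The net shift is to the left. R is a reactant, so its amount increases.

increases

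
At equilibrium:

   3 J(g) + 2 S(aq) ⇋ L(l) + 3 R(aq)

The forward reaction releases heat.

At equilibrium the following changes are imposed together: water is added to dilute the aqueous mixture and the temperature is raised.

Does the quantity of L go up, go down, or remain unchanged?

cannot be determined

Dilution lowers every aqueous concentration by the same factor. Δn_aq = 3 − 2 = +1, so the system shifts toward the side with more dissolved moles — to the right.
The forward reaction is exothermic. Raising T favours the endothermic direction — shift to the left.
The two effects oppose each other, so the net shift — and hence the change in L — cannot be determined from the given information.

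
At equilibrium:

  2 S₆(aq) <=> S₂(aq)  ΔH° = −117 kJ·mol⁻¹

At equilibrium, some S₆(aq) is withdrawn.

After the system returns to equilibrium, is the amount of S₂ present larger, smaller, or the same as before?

Removing S₆ (aq), a reactant, drives the reaction to the left.
The net shift is to the left. S₂ is a product, so its amount decreases.

decreases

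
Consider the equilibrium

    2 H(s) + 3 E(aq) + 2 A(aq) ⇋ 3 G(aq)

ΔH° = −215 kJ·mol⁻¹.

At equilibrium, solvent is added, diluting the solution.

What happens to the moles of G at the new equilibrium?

decreases

Dilution lowers every aqueous concentration by the same factor. Δn_aq = 3 − 5 = -2, so the system shifts toward the side with more dissolved moles — to the left.
The net shift is to the left. G is a product, so its amount decreases.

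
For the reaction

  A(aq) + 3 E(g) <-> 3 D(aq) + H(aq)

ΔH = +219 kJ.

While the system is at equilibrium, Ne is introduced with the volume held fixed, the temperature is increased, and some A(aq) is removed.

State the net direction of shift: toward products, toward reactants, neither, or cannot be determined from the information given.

At constant volume, adding an inert gas leaves every reacting species' partial pressure unchanged, so Q is unchanged — no shift from this change.
The forward reaction is endothermic. Raising T favours the endothermic direction — shift to the right.
Removing A (aq), a reactant, drives the reaction to the left.
The individual effects push in opposite directions; without quantitative information the net direction cannot be determined.

cannot be determined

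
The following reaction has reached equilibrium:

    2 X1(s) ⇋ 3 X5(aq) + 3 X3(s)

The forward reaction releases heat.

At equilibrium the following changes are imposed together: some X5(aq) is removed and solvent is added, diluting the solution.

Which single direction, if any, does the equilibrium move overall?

right

Removing X5 (aq), a product, drives the reaction to the right.
Dilution lowers every aqueous concentration by the same factor. Δn_aq = 3 − 0 = +3, so the system shifts toward the side with more dissolved moles — to the right.
All effects act in the same direction — net shift to the right.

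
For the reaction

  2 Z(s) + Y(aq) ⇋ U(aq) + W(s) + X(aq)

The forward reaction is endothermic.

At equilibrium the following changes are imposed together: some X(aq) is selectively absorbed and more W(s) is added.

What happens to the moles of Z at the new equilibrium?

Removing X (aq), a product, drives the reaction to the right.
W is a pure solid; its activity is 1 regardless of amount, so Q is unaffected — no shift from this change.
The net shift is to the right. Z is a reactant, so its amount decreases.

decreases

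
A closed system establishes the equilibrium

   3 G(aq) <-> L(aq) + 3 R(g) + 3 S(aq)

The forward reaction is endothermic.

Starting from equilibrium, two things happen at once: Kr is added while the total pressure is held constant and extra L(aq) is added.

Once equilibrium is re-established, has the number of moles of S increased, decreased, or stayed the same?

Adding inert gas at constant total pressure expands the volume and lowers every reacting partial pressure. With Δn_gas = 3 − 0 = +3, Q moves away from K toward the side with fewer gas moles, so the system shifts toward the side with more gas moles — to the right.
Adding L (aq), a product, drives the reaction to the left.
The two effects oppose each other, so the net shift — and hence the change in S — cannot be determined from the given information.

cannot be determined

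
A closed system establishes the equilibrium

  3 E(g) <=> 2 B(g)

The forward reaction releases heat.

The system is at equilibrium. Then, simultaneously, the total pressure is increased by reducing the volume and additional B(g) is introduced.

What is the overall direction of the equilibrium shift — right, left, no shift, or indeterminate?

Gas moles: reactants 3, products 2 (Δn_gas = -1). Compression shifts the system toward the side with fewer moles of gas — to the right.
Adding B (g), a product, drives the reaction to the left.
The individual effects push in opposite directions; without quantitative information the net direction cannot be determined.

cannot be determined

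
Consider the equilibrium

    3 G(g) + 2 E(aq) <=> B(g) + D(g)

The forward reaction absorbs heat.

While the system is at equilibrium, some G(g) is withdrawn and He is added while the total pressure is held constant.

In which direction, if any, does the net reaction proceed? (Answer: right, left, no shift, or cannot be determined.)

Removing G (g), a reactant, drives the reaction to the left.
Adding inert gas at constant total pressure expands the volume and lowers every reacting partial pressure. With Δn_gas = 2 − 3 = -1, Q moves away from K toward the side with fewer gas moles, so the system shifts toward the side with more gas moles — to the left.
All effects act in the same direction — net shift to the left.

left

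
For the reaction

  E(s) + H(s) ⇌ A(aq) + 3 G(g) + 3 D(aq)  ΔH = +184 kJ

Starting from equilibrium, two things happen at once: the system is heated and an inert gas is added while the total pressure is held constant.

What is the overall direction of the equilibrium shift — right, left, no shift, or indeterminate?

right

The forward reaction is endothermic. Raising T favours the endothermic direction — shift to the right.
Adding inert gas at constant total pressure expands the volume and lowers every reacting partial pressure. With Δn_gas = 3 − 0 = +3, Q moves away from K toward the side with fewer gas moles, so the system shifts toward the side with more gas moles — to the right.
All effects act in the same direction — net shift to the right.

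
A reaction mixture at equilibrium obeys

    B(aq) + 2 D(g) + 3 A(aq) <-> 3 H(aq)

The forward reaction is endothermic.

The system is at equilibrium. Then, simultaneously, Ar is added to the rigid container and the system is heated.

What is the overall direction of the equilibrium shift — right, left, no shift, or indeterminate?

right

At constant volume, adding an inert gas leaves every reacting species' partial pressure unchanged, so Q is unchanged — no shift from this change.
The forward reaction is endothermic. Raising T favours the endothermic direction — shift to the right.
Only the nonzero effect(s) matter; the net shift is to the right.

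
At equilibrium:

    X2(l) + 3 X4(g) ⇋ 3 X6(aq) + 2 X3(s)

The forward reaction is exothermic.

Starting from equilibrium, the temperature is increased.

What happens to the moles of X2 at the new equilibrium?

The forward reaction is exothermic. Raising T favours the endothermic direction — shift to the left.
The net shift is to the left. X2 is a reactant, so its amount increases.

increases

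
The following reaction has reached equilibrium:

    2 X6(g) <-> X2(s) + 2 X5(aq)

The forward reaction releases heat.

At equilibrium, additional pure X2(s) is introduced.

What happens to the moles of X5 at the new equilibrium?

X2 is a pure solid; its activity is 1 regardless of amount, so Q is unaffected — no shift from this change.
No net shift occurs, so the amount of X5 is unchanged.

unchanged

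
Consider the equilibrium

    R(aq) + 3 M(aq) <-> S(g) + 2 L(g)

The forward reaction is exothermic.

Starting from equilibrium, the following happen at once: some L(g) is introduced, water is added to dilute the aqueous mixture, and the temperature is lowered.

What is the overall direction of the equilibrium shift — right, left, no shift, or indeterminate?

Adding L (g), a product, drives the reaction to the left.
Dilution lowers every aqueous concentration by the same factor. Δn_aq = 0 − 4 = -4, so the system shifts toward the side with more dissolved moles — to the left.
The forward reaction is exothermic. Lowering T favours the exothermic direction — shift to the right.
The individual effects push in opposite directions; without quantitative information the net direction cannot be determined.

cannot be determined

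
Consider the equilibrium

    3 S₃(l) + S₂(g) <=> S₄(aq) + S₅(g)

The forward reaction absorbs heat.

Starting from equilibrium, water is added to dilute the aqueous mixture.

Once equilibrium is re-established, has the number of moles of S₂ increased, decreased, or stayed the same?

decreases

Dilution lowers every aqueous concentration by the same factor. Δn_aq = 1 − 0 = +1, so the system shifts toward the side with more dissolved moles — to the right.
The net shift is to the right. S₂ is a reactant, so its amount decreases.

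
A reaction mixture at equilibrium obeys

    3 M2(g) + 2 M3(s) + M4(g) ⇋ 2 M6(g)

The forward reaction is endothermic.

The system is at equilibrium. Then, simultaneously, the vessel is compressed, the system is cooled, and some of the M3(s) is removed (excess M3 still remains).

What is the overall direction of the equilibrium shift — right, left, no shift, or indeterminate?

cannot be determined

Gas moles: reactants 4, products 2 (Δn_gas = -2). Compression shifts the system toward the side with fewer moles of gas — to the right.
The forward reaction is endothermic. Lowering T favours the exothermic direction — shift to the left.
M3 is a pure solid; its activity is 1 regardless of amount, so Q is unaffected — no shift from this change.
The individual effects push in opposite directions; without quantitative information the net direction cannot be determined.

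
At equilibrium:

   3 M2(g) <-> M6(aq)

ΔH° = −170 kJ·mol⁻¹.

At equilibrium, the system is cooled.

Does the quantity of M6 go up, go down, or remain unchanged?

increases

The forward reaction is exothermic. Lowering T favours the exothermic direction — shift to the right.
The net shift is to the right. M6 is a product, so its amount increases.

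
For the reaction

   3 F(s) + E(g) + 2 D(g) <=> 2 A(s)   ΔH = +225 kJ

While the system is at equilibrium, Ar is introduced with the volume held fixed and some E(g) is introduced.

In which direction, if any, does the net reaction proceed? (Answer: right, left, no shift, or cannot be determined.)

right

At constant volume, adding an inert gas leaves every reacting species' partial pressure unchanged, so Q is unchanged — no shift from this change.
Adding E (g), a reactant, drives the reaction to the right.
Only the nonzero effect(s) matter; the net shift is to the right.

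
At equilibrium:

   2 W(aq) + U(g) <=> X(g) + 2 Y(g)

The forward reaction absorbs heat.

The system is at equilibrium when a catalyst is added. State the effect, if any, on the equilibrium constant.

unchanged

The equilibrium constant depends only on temperature. This perturbation changes neither the position of equilibrium nor K.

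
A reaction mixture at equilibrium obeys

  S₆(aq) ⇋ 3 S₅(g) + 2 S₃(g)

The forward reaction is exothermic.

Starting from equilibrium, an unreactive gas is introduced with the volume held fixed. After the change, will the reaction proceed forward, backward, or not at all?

no shift

At constant volume, adding an inert gas leaves every reacting species' partial pressure unchanged, so Q is unchanged — no shift from this change.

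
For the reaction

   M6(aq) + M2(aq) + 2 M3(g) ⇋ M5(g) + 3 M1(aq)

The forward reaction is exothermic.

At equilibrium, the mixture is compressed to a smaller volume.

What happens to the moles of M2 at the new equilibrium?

Gas moles: reactants 2, products 1 (Δn_gas = -1). Compression shifts the system toward the side with fewer moles of gas — to the right.
The net shift is to the right. M2 is a reactant, so its amount decreases.

decreases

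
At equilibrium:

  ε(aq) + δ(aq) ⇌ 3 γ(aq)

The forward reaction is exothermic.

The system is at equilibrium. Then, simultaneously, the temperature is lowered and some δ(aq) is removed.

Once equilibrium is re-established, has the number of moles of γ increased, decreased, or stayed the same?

The forward reaction is exothermic. Lowering T favours the exothermic direction — shift to the right.
Removing δ (aq), a reactant, drives the reaction to the left.
The two effects oppose each other, so the net shift — and hence the change in γ — cannot be determined from the given information.

cannot be determined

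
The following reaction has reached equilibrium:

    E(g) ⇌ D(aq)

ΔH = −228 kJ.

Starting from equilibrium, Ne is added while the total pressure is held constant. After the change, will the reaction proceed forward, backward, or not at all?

Adding inert gas at constant total pressure expands the volume and lowers every reacting partial pressure. With Δn_gas = 0 − 1 = -1, Q moves away from K toward the side with fewer gas moles, so the system shifts toward the side with more gas moles — to the left.

left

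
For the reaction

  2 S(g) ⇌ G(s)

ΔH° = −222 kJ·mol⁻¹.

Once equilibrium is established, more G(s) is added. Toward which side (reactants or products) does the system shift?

G is a pure solid; its activity is 1 regardless of amount, so Q is unaffected — no shift from this change.

no shift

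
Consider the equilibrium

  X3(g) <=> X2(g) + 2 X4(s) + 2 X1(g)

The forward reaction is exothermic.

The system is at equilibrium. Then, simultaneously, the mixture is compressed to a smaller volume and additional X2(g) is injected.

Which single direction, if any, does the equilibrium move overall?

Gas moles: reactants 1, products 3 (Δn_gas = +2). Compression shifts the system toward the side with fewer moles of gas — to the left.
Adding X2 (g), a product, drives the reaction to the left.
All effects act in the same direction — net shift to the left.

left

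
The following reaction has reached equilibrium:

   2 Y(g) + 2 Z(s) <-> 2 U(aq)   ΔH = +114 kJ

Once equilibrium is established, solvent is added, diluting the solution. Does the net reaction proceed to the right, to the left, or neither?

right

Dilution lowers every aqueous concentration by the same factor. Δn_aq = 2 − 0 = +2, so the system shifts toward the side with more dissolved moles — to the right.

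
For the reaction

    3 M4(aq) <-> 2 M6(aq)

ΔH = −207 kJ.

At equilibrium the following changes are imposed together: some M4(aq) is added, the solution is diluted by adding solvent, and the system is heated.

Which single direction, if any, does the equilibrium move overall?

cannot be determined

Adding M4 (aq), a reactant, drives the reaction to the right.
Dilution lowers every aqueous concentration by the same factor. Δn_aq = 2 − 3 = -1, so the system shifts toward the side with more dissolved moles — to the left.
The forward reaction is exothermic. Raising T favours the endothermic direction — shift to the left.
The individual effects push in opposite directions; without quantitative information the net direction cannot be determined.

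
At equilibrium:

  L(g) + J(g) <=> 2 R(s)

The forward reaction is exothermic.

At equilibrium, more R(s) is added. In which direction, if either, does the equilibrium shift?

R is a pure solid; its activity is 1 regardless of amount, so Q is unaffected — no shift from this change.

no shift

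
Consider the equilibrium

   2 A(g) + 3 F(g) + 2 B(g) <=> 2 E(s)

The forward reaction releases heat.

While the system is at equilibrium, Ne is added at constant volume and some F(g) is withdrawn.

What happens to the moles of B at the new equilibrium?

increases

At constant volume, adding an inert gas leaves every reacting species' partial pressure unchanged, so Q is unchanged — no shift from this change.
Removing F (g), a reactant, drives the reaction to the left.
The net shift is to the left. B is a reactant, so its amount increases.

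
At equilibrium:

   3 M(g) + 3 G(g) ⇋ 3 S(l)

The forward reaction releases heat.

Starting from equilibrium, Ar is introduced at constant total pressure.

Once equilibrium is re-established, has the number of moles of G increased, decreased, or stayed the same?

Adding inert gas at constant total pressure expands the volume and lowers every reacting partial pressure. With Δn_gas = 0 − 6 = -6, Q moves away from K toward the side with fewer gas moles, so the system shifts toward the side with more gas moles — to the left.
The net shift is to the left. G is a reactant, so its amount increases.

increases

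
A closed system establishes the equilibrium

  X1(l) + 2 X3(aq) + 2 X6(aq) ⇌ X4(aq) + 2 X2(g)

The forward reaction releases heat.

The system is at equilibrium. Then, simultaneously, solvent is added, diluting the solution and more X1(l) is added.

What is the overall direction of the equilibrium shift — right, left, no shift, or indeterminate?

left

Dilution lowers every aqueous concentration by the same factor. Δn_aq = 1 − 4 = -3, so the system shifts toward the side with more dissolved moles — to the left.
X1 is a pure liquid; its activity is 1 regardless of amount, so Q is unaffected — no shift from this change.
Only the nonzero effect(s) matter; the net shift is to the left.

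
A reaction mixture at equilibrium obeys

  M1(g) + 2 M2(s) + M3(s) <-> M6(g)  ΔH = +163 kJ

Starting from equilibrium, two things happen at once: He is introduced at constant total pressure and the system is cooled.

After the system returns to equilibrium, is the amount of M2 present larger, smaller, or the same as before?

Adding inert gas at constant total pressure expands the volume, scaling every reacting partial pressure by the same factor. Δn_gas = 1 − 1 = 0, so Q is unchanged — no shift.
The forward reaction is endothermic. Lowering T favours the exothermic direction — shift to the left.
The net shift is to the left. M2 is a reactant, so its amount increases.

increases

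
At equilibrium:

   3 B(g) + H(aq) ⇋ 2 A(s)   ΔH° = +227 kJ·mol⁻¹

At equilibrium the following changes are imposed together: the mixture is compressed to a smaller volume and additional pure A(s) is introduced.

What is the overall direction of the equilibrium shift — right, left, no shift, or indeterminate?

Gas moles: reactants 3, products 0 (Δn_gas = -3). Compression shifts the system toward the side with fewer moles of gas — to the right.
A is a pure solid; its activity is 1 regardless of amount, so Q is unaffected — no shift from this change.
Only the nonzero effect(s) matter; the net shift is to the right.

right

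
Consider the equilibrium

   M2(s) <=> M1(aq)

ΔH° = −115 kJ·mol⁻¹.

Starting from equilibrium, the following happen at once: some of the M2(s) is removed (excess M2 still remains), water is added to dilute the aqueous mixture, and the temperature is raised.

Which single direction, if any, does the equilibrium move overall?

M2 is a pure solid; its activity is 1 regardless of amount, so Q is unaffected — no shift from this change.
Dilution lowers every aqueous concentration by the same factor. Δn_aq = 1 − 0 = +1, so the system shifts toward the side with more dissolved moles — to the right.
The forward reaction is exothermic. Raising T favours the endothermic direction — shift to the left.
The individual effects push in opposite directions; without quantitative information the net direction cannot be determined.

cannot be determined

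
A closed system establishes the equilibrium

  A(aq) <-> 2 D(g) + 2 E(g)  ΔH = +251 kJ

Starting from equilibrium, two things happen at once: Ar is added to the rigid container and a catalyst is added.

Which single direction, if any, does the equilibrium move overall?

no shift

At constant volume, adding an inert gas leaves every reacting species' partial pressure unchanged, so Q is unchanged — no shift from this change.
A catalyst speeds both forward and reverse rates equally; it changes neither Q nor K — no shift from this change.
None of the changes alters Q relative to K, so there is no net shift.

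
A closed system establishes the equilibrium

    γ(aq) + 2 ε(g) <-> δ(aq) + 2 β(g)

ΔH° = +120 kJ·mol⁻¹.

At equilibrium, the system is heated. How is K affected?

K depends on temperature via the van 't Hoff relation. The forward reaction is endothermic, so raising T increases K.

increases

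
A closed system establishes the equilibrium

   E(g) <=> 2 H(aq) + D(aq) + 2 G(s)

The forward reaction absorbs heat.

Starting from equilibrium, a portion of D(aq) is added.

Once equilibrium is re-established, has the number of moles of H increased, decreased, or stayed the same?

decreases

Adding D (aq), a product, drives the reaction to the left.
The net shift is to the left. H is a product, so its amount decreases.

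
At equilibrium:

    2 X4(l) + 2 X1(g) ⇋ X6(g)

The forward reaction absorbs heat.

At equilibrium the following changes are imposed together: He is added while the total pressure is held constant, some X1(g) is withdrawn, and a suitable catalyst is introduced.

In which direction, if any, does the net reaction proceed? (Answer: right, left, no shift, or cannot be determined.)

left

Adding inert gas at constant total pressure expands the volume and lowers every reacting partial pressure. With Δn_gas = 1 − 2 = -1, Q moves away from K toward the side with fewer gas moles, so the system shifts toward the side with more gas moles — to the left.
Removing X1 (g), a reactant, drives the reaction to the left.
A catalyst speeds both forward and reverse rates equally; it changes neither Q nor K — no shift from this change.
Only the nonzero effect(s) matter; the net shift is to the left.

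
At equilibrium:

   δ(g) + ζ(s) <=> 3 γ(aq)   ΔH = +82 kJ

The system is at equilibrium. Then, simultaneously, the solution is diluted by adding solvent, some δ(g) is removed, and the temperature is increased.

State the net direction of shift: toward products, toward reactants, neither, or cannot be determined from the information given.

Dilution lowers every aqueous concentration by the same factor. Δn_aq = 3 − 0 = +3, so the system shifts toward the side with more dissolved moles — to the right.
Removing δ (g), a reactant, drives the reaction to the left.
The forward reaction is endothermic. Raising T favours the endothermic direction — shift to the right.
The individual effects push in opposite directions; without quantitative information the net direction cannot be determined.

cannot be determined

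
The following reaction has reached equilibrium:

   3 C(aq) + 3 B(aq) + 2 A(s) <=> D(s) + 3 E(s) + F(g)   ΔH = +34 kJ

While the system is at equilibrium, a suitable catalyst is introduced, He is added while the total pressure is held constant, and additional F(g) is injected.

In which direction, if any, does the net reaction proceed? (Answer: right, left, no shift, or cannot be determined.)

cannot be determined

A catalyst speeds both forward and reverse rates equally; it changes neither Q nor K — no shift from this change.
Adding inert gas at constant total pressure expands the volume and lowers every reacting partial pressure. With Δn_gas = 1 − 0 = +1, Q moves away from K toward the side with fewer gas moles, so the system shifts toward the side with more gas moles — to the right.
Adding F (g), a product, drives the reaction to the left.
The individual effects push in opposite directions; without quantitative information the net direction cannot be determined.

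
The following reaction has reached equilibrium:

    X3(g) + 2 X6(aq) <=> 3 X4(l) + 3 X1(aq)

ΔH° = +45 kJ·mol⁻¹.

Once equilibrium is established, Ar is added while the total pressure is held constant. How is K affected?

The equilibrium constant depends only on temperature. This perturbation may move the position of equilibrium, but since T is unchanged, K itself is unchanged.

unchanged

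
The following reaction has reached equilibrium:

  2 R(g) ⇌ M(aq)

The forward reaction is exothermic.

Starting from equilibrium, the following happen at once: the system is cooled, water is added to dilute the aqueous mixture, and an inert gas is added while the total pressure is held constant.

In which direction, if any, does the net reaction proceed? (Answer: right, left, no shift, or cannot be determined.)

The forward reaction is exothermic. Lowering T favours the exothermic direction — shift to the right.
Dilution lowers every aqueous concentration by the same factor. Δn_aq = 1 − 0 = +1, so the system shifts toward the side with more dissolved moles — to the right.
Adding inert gas at constant total pressure expands the volume and lowers every reacting partial pressure. With Δn_gas = 0 − 2 = -2, Q moves away from K toward the side with fewer gas moles, so the system shifts toward the side with more gas moles — to the left.
The individual effects push in opposite directions; without quantitative information the net direction cannot be determined.

cannot be determined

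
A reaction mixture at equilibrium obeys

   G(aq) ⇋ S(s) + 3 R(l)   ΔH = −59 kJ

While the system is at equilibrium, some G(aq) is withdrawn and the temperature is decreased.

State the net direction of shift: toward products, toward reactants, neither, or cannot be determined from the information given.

Removing G (aq), a reactant, drives the reaction to the left.
The forward reaction is exothermic. Lowering T favours the exothermic direction — shift to the right.
The individual effects push in opposite directions; without quantitative information the net direction cannot be determined.

cannot be determined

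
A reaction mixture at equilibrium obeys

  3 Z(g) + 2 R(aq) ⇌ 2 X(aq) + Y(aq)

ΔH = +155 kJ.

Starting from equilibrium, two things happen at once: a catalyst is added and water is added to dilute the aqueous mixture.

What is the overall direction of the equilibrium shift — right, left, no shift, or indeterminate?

right

A catalyst speeds both forward and reverse rates equally; it changes neither Q nor K — no shift from this change.
Dilution lowers every aqueous concentration by the same factor. Δn_aq = 3 − 2 = +1, so the system shifts toward the side with more dissolved moles — to the right.
Only the nonzero effect(s) matter; the net shift is to the right.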